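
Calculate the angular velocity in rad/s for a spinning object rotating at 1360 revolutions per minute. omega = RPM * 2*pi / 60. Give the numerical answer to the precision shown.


omega = RPM * 2*pi / 60
= 1360 * 6.28318531 / 60
= 142.419 rad/s

142.419 rad/s


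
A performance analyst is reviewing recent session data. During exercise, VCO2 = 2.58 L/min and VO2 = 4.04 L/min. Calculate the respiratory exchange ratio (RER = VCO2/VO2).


RER = VCO2 / VO2
= 2.58 / 4.04
= 0.6386

0.6386


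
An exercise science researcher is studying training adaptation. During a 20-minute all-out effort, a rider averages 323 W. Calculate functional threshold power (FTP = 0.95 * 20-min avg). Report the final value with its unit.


FTP = 0.95 * 323
= 306.85 W

306.85 W


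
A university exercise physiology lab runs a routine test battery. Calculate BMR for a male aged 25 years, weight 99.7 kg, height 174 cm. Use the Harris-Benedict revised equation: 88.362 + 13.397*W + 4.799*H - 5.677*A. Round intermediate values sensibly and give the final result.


Substituting values:
W term = 13.397 * 99.7 = 1335.6809
H term = 4.799 * 174 = 835.026
A term = 5.677 * 25 = 141.925
BMR = 2117.14 kcal/day

2117.14 kcal/day


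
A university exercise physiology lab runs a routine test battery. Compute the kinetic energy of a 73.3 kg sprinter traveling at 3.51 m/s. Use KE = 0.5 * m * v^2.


Velocity squared = 12.3201
KE = 0.5 * 73.3 * 12.3201 = 451.53 J

451.53 J


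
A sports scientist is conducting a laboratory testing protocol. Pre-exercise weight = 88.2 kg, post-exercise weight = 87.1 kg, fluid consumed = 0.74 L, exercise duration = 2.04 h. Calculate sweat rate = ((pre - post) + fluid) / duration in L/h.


Weight loss = 88.2 - 87.1 = 1.1 kg (approx L)
Total sweat = 1.1 + 0.74 = 1.84 L
Sweat rate = 1.84 / 2.04 = 0.902 L/h

0.902 L/h


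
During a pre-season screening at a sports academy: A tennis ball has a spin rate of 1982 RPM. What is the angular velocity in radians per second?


Convert RPM to rad/s: multiply by 2*pi and divide by 60
omega = 1982 * 2 * pi / 60
= 207.555 rad/s

207.555 rad/s


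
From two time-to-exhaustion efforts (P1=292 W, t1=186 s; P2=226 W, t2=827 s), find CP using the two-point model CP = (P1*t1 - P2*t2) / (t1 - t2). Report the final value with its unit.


Work in trial 1 = 54312 J
Work in trial 2 = 186902 J
Delta work = -132590 J
Delta time = -641 s
CP = -132590 / -641 = 206.85 W

206.85 W


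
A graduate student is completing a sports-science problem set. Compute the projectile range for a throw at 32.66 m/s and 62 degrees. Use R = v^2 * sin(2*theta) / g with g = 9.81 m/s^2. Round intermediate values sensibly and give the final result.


Two times the angle = 124 degrees
sin(124) = 0.829038
R = 1066.6756 * 0.829038 / 9.81 = 90.144 m

90.144 m


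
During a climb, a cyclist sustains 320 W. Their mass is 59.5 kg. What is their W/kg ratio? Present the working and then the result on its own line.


Power-to-weight = 320 W / 59.5 kg
= 5.378 W/kg

5.378 W/kg


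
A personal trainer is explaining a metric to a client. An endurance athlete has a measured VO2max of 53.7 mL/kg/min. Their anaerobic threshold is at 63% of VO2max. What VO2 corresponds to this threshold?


Anaerobic threshold VO2 = VO2max * 63%
= 53.7 * 0.63
= 33.83 mL/kg/min

33.83 mL/kg/min


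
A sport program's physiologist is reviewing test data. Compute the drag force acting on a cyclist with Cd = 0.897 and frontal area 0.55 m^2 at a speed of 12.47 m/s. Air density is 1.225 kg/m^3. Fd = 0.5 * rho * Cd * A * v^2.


Step 1: v^2 = 155.5009
Step 2: Fd = 0.5 * 1.225 * 0.897 * 0.55 * 155.5009
= 46.989 N

46.989 N


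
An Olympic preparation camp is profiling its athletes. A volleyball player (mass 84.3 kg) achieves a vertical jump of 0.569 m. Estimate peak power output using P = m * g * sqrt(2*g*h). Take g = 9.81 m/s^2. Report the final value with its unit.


2 * g * h = 2 * 9.81 * 0.569 = 11.16378
sqrt(11.16378) = 3.341224 m/s
P = 84.3 * 9.81 * 3.341224 = 2763.14 W

2763.14 W


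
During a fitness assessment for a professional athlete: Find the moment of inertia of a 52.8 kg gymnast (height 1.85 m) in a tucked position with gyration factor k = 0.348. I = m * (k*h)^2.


Radius of gyration = 0.348 * 1.85 = 0.6438 m
I = 52.8 * 0.6438^2
= 52.8 * 0.414478
= 21.884 kg*m^2

21.884 kg*m^2


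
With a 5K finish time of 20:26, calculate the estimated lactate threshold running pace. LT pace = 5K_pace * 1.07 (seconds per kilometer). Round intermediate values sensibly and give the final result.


Race duration = 1226 s for 5 km
Average pace = 1226 / 5 = 245.2 s/km
LT pace = 245.2 * 1.07
= 262.36 s/km

262.36 s/km


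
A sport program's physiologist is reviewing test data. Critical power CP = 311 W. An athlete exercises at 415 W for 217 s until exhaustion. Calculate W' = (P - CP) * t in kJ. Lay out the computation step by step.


P - CP = 415 - 311 = 104 W
W' = 104 * 217 = 22568 J
= 22568 / 1000 = 22.568 kJ

22.568 kJ


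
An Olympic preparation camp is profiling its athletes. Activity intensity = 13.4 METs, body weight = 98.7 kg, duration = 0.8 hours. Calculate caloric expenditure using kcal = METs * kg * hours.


kcal = 13.4 * 98.7 * 0.8
= 1322.58 * 0.8
= 1058.06 kcal

1058.06 kcal


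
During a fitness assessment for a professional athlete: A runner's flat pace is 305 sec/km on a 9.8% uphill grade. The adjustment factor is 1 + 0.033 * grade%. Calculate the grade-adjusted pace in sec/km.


Factor = 1 + 0.033 * 9.8 = 1.3234
Adjusted pace = 305 * 1.3234
= 403.64 sec/km

403.64 s/km


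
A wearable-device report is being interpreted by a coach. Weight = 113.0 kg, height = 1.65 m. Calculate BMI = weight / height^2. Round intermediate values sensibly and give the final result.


height^2 = 1.65^2 = 2.7225
BMI = 113.0 / 2.7225 = 41.51 kg/m^2

41.51 kg/m^2


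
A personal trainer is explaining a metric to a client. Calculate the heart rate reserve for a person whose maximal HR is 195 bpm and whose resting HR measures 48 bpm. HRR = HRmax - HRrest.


HRmax = 195 bpm
HRrest = 48 bpm
HRR = 195 - 48 = 147 bpm

147 bpm


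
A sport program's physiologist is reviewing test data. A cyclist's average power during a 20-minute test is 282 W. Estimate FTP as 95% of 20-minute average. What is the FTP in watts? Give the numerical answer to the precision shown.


FTP = 20-min power * 0.95
= 282 * 0.95
= 267.9 W

267.9 W


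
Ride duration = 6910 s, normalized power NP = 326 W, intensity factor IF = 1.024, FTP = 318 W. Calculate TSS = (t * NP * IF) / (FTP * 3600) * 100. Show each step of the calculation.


Numerator = 6910 * 326 * 1.024 = 2306723.84
Denominator = 318 * 3600 = 1144800
TSS = 2306723.84 / 1144800 * 100
= 201.5

201.5 TSS


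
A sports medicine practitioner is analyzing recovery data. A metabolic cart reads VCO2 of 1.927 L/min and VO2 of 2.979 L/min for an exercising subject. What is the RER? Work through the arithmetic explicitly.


RER = VCO2 / VO2 = 1.927 / 2.979 = 0.6469

0.6469


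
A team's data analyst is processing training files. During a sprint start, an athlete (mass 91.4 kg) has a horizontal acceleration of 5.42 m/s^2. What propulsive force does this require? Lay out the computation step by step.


Propulsive force = mass * acceleration
= 91.4 kg * 5.42 m/s^2
= 495.39 N

495.39 N


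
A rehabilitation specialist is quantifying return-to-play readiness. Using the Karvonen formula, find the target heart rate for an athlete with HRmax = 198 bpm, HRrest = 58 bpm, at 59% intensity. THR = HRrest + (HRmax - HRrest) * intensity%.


HRR = 198 - 58 = 140
THR = 58 + 140 * 0.59
= 58 + 82.6
= 140.6 bpm

140.6 bpm


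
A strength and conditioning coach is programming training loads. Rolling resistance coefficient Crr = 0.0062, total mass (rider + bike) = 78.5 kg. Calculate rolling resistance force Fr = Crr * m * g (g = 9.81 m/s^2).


Fr = Crr * m * g
= 0.0062 * 78.5 * 9.81
= 4.775 N

4.775 N


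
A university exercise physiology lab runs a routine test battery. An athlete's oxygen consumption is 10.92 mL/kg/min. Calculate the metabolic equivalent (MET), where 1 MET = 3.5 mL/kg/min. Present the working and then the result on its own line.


MET = VO2 / 3.5
= 10.92 / 3.5
= 3.12 METs

3.12 METs


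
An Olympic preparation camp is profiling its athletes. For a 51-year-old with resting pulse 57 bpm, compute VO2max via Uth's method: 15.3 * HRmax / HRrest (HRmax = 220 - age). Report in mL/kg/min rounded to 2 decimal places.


Step 1: HRmax = 220 - 51 = 169 bpm
Step 2: Ratio = 169 / 57 = 2.9649
Step 3: VO2max = 15.3 * 2.9649 = 45.36 mL/kg/min

45.36 mL/kg/min


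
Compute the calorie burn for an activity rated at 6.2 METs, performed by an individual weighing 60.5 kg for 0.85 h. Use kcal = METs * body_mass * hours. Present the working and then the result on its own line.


Product of METs and mass = 6.2 * 60.5 = 375.1
Total kcal = 375.1 * 0.85 = 318.84 kcal

318.84 kcal


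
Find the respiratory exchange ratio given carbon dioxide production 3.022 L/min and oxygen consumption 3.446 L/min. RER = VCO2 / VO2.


VCO2 = 3.022 L/min
VO2 = 3.446 L/min
RER = 3.022 / 3.446 = 0.877

0.877


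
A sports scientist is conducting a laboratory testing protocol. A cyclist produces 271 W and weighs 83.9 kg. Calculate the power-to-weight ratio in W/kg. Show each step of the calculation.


P/W = power / mass
= 271 / 83.9
= 3.23 W/kg

3.23 W/kg


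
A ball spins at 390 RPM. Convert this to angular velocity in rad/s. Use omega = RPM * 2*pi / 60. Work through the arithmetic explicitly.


omega = 390 * 2 * pi / 60
= 390 * 6.28318531 / 60
= 2450.442 / 60
= 40.841 rad/s

40.841 rad/s


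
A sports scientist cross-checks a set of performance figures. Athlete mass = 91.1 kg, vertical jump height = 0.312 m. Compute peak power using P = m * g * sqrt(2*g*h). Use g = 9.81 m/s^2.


sqrt(2 * 9.81 * 0.312) = sqrt(6.12144) = 2.474154 m/s
P = 91.1 * 9.81 * 2.474154
= 2211.13 W

2211.13 W


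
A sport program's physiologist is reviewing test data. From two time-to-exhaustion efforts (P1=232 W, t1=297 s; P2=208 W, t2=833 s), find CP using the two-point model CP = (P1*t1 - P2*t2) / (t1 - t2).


Work in trial 1 = 68904 J
Work in trial 2 = 173264 J
Delta work = -104360 J
Delta time = -536 s
CP = -104360 / -536 = 194.7 W

194.7 W


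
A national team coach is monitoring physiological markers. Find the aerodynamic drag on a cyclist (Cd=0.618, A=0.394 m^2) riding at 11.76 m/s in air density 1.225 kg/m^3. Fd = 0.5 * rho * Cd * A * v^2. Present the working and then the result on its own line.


Fd = 0.5 * 1.225 * 0.618 * 0.394 * 11.76^2
= 0.5 * 1.225 * 0.618 * 0.394 * 138.2976
= 20.626 N

20.626 N


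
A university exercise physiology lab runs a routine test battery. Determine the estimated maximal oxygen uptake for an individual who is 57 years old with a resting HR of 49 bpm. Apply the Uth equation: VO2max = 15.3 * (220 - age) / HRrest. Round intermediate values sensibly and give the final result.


HRmax = 220 - 57 = 163
VO2max = 15.3 * (163 / 49)
= 15.3 * 3.3265
= 50.9 mL/kg/min

50.9 mL/kg/min


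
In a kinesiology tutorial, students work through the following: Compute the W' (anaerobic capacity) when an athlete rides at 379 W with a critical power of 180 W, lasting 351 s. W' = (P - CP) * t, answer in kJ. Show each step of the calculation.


Above-CP power = 199 W
Duration = 351 s
W' = 199 * 351 = 69849 J
Convert: 69849 / 1000 = 69.849 kJ

69.849 kJ


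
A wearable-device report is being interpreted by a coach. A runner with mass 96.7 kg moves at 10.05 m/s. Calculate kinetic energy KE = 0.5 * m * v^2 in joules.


v^2 = 10.05^2 = 101.0025
KE = 0.5 * 96.7 * 101.0025
= 4883.47 J

4883.47 J


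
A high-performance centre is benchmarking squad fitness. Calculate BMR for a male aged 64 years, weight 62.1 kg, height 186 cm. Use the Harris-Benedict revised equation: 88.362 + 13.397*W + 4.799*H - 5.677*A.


Substituting values:
W term = 13.397 * 62.1 = 831.9537
H term = 4.799 * 186 = 892.614
A term = 5.677 * 64 = 363.328
BMR = 1449.6 kcal/day

1449.6 kcal/day


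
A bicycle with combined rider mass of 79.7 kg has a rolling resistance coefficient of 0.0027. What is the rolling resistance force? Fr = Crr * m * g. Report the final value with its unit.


Fr = 0.0027 * 79.7 * 9.81
= 0.21519 * 9.81
= 2.111 N

2.111 N


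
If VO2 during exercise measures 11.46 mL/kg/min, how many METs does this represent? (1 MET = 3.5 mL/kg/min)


METs = VO2 / 3.5 = 11.46 / 3.5 = 3.27

3.27 METs


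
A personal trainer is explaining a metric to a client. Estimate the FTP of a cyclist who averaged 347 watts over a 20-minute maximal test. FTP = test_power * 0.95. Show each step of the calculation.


FTP = 347 * 0.95 = 329.65 W

329.65 W


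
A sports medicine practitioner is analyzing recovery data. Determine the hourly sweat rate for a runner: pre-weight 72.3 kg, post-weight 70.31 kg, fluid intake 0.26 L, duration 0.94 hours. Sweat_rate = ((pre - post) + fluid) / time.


Mass lost = 72.3 - 70.31 = 1.99 kg
Add fluid consumed: 1.99 + 0.26 = 2.25 L total sweat
Sweat rate = 2.25 / 0.94 = 2.394 L/h

2.394 L/h


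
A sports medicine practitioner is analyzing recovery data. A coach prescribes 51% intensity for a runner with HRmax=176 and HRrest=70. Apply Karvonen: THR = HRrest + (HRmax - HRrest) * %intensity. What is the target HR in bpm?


Heart rate reserve = 176 - 70 = 106
Intensity fraction = 51 / 100 = 0.51
THR = 70 + 106 * 0.51 = 124.06 bpm

124.06 bpm


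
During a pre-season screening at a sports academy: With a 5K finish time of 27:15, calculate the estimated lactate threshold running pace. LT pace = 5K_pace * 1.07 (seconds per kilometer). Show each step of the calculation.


Race duration = 1635 s for 5 km
Average pace = 1635 / 5 = 327.0 s/km
LT pace = 327.0 * 1.07
= 349.89 s/km

349.89 s/km


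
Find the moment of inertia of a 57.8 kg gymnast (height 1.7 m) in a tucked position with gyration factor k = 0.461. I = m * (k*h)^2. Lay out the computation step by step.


Radius of gyration = 0.461 * 1.7 = 0.7837 m
I = 57.8 * 0.7837^2
= 57.8 * 0.614186
= 35.5 kg*m^2

35.5 kg*m^2


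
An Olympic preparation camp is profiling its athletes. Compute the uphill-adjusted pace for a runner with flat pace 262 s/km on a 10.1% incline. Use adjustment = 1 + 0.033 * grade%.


Adjustment factor = 1 + 0.033 * 10.1 = 1.3333
Grade-adjusted pace = 262 * 1.3333 = 349.32 s/km

349.32 s/km


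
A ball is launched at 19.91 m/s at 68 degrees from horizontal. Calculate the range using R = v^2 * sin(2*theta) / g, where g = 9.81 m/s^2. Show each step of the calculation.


sin(2 * 68) = sin(136) = 0.694658
v^2 = 19.91^2 = 396.4081
R = 396.4081 * 0.694658 / 9.81
= 28.07 m

28.07 m


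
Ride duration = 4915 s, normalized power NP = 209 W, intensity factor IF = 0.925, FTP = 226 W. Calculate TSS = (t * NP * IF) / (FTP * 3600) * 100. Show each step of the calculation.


Numerator = 4915 * 209 * 0.925 = 950192.375
Denominator = 226 * 3600 = 813600
TSS = 950192.375 / 813600 * 100
= 116.79

116.79 TSS


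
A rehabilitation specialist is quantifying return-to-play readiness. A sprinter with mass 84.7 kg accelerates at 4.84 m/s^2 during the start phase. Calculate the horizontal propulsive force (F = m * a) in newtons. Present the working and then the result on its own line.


F = m * a
= 84.7 * 4.84
= 409.95 N

409.95 N


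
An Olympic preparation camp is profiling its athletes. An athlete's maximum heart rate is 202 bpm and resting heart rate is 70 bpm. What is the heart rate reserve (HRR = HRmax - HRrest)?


HRR = HRmax - HRrest
= 202 - 70
= 132 bpm

132 bpm


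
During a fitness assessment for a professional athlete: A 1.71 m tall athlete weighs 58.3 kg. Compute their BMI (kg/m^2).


height^2 = 2.9241 m^2
BMI = 58.3 / 2.9241 = 19.94 kg/m^2

19.94 kg/m^2


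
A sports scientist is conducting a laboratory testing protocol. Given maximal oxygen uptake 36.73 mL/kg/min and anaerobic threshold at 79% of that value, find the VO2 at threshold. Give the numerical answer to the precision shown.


Percentage as decimal = 0.79
VO2 at AT = 36.73 * 0.79 = 29.02 mL/kg/min

29.02 mL/kg/min


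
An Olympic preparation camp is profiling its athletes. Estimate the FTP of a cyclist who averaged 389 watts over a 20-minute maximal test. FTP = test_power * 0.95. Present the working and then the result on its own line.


FTP = 389 * 0.95 = 369.55 W

369.55 W


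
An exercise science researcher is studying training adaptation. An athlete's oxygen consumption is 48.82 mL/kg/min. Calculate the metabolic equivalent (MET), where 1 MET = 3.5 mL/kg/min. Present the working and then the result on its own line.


MET = VO2 / 3.5
= 48.82 / 3.5
= 13.95 METs

13.95 METs


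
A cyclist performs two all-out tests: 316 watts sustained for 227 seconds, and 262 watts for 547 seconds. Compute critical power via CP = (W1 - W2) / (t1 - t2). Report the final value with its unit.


W1 = P1 * t1 = 316 * 227 = 71732 J
W2 = P2 * t2 = 262 * 547 = 143314 J
CP = (71732 - 143314) / (227 - 547)
= 223.69 W

223.69 W


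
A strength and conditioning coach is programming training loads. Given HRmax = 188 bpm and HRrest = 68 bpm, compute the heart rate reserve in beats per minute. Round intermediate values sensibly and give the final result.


Heart rate reserve = maximum HR minus resting HR
HRR = 188 - 68 = 120 bpm

120 bpm


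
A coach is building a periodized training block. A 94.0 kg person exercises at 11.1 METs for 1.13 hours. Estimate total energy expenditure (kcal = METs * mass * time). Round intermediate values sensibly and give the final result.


Energy = METs * mass(kg) * time(h)
= 11.1 * 94.0 * 1.13
= 1179.04 kcal

1179.04 kcal


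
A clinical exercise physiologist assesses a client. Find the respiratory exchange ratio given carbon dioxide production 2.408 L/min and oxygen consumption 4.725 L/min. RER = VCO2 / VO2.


VCO2 = 2.408 L/min
VO2 = 4.725 L/min
RER = 2.408 / 4.725 = 0.5096

0.5096


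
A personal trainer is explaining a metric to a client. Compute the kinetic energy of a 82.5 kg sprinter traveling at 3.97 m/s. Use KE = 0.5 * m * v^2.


Velocity squared = 15.7609
KE = 0.5 * 82.5 * 15.7609 = 650.14 J

650.14 J


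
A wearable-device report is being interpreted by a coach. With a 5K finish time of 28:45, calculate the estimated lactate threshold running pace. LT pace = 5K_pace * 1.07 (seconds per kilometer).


Race duration = 1725 s for 5 km
Average pace = 1725 / 5 = 345.0 s/km
LT pace = 345.0 * 1.07
= 369.15 s/km

369.15 s/km


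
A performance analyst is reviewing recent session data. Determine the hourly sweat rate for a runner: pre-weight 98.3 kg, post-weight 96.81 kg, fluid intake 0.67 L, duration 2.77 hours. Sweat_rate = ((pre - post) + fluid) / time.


Mass lost = 98.3 - 96.81 = 1.49 kg
Add fluid consumed: 1.49 + 0.67 = 2.16 L total sweat
Sweat rate = 2.16 / 2.77 = 0.78 L/h

0.78 L/h


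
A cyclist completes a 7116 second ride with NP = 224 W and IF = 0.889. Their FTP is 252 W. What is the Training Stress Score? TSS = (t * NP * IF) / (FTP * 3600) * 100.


t * NP * IF = 7116 * 224 * 0.889 = 1417051.776
FTP * 3600 = 907200
TSS = (1417051.776 / 907200) * 100 = 156.2

156.2 TSS


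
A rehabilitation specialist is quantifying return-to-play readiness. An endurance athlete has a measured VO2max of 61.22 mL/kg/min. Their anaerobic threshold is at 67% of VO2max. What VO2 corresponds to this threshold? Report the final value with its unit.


Anaerobic threshold VO2 = VO2max * 67%
= 61.22 * 0.67
= 41.02 mL/kg/min

41.02 mL/kg/min


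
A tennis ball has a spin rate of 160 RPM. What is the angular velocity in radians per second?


Convert RPM to rad/s: multiply by 2*pi and divide by 60
omega = 160 * 2 * pi / 60
= 16.755 rad/s

16.755 rad/s


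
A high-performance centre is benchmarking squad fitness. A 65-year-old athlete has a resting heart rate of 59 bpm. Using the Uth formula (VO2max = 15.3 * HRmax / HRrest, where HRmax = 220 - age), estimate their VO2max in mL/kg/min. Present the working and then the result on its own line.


HRmax = 220 - 65 = 155 bpm
Ratio = HRmax / HRrest = 155 / 59 = 2.6271
VO2max = 15.3 * 2.6271 = 40.19 mL/kg/min

40.19 mL/kg/min


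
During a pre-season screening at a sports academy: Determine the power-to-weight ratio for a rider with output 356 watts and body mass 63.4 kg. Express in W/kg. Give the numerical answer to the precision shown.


P/W = 356 / 63.4 = 5.615 W/kg

5.615 W/kg


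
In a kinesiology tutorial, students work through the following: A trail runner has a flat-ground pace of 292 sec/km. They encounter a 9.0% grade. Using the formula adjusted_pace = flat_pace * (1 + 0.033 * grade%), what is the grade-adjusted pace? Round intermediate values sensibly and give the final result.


Grade factor = 1 + 0.033 * 9.0 = 1.297
Adjusted = 292 * 1.297 = 378.72 sec/km

378.72 s/km


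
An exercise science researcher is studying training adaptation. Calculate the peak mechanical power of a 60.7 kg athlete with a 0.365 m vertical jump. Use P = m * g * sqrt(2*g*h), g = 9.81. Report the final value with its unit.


First, sqrt(2gh) = sqrt(2 * 9.81 * 0.365)
= sqrt(7.1613) = 2.676061 m/s
Power = 60.7 * 9.81 * 2.676061 = 1593.51 W

1593.51 W


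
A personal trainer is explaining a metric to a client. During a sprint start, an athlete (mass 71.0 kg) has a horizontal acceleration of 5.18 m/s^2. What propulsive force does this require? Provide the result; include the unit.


Propulsive force = mass * acceleration
= 71.0 kg * 5.18 m/s^2
= 367.78 N

367.78 N


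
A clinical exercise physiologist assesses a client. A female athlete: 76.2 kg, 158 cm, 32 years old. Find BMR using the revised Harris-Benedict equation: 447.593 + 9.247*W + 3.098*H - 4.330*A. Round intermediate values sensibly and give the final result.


Intercept = 447.593
Weight contribution = 9.247 * 76.2 = 704.6214
Height contribution = 3.098 * 158 = 489.484
Age contribution = 4.33 * 32 = 138.56
BMR = 447.593 + 704.6214 + 489.484 - 138.56
= 1503.14 kcal/day

1503.14 kcal/day


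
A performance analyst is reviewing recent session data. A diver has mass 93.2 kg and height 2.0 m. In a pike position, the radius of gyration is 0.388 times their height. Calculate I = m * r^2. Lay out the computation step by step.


r = 0.388 * 2.0 = 0.776 m
I = m * r^2 = 93.2 * 0.602176 = 56.123 kg*m^2

56.123 kg*m^2


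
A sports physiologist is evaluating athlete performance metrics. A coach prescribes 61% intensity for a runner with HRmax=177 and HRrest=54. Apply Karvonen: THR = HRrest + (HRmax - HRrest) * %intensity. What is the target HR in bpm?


Heart rate reserve = 177 - 54 = 123
Intensity fraction = 61 / 100 = 0.61
THR = 54 + 123 * 0.61 = 129.03 bpm

129.03 bpm


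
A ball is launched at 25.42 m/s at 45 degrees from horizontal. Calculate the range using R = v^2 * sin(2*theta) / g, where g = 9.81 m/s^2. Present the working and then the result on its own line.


sin(2 * 45) = sin(90) = 1.0
v^2 = 25.42^2 = 646.1764
R = 646.1764 * 1.0 / 9.81
= 65.869 m

65.869 m


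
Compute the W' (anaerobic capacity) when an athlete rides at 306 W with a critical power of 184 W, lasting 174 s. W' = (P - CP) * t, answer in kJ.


Above-CP power = 122 W
Duration = 174 s
W' = 122 * 174 = 21228 J
Convert: 21228 / 1000 = 21.228 kJ

21.228 kJ


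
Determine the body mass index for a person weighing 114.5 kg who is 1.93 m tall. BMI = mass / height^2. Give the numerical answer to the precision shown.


BMI = mass / height^2
= 114.5 / 1.93^2
= 114.5 / 3.7249
= 30.74 kg/m^2

30.74 kg/m^2


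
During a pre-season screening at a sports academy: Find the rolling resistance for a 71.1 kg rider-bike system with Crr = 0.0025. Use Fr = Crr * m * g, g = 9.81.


m * g = 71.1 * 9.81 = 697.491 N
Fr = 0.0025 * 697.491 = 1.744 N

1.744 N


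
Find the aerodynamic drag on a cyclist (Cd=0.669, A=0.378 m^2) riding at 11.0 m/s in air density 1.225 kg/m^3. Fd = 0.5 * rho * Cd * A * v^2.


Fd = 0.5 * 1.225 * 0.669 * 0.378 * 11.0^2
= 0.5 * 1.225 * 0.669 * 0.378 * 121.0
= 18.742 N

18.742 N


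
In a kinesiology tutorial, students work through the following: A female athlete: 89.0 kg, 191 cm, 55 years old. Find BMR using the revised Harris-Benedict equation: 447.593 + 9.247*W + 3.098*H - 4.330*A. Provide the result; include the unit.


Intercept = 447.593
Weight contribution = 9.247 * 89.0 = 822.983
Height contribution = 3.098 * 191 = 591.718
Age contribution = 4.33 * 55 = 238.15
BMR = 447.593 + 822.983 + 591.718 - 238.15
= 1624.14 kcal/day

1624.14 kcal/day


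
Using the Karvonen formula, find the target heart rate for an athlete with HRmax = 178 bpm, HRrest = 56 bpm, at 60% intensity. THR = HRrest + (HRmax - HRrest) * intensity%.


HRR = 178 - 56 = 122
THR = 56 + 122 * 0.6
= 56 + 73.2
= 129.2 bpm

129.2 bpm


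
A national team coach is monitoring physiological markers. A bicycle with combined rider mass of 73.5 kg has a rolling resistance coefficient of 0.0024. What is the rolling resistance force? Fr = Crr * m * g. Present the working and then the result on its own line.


Fr = 0.0024 * 73.5 * 9.81
= 0.1764 * 9.81
= 1.73 N

1.73 N


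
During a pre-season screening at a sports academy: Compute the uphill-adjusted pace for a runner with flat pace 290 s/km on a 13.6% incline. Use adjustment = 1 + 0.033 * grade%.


Adjustment factor = 1 + 0.033 * 13.6 = 1.4488
Grade-adjusted pace = 290 * 1.4488 = 420.15 s/km

420.15 s/km


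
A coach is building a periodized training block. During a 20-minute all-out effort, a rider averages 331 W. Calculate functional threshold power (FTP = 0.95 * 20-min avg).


FTP = 0.95 * 331
= 314.45 W

314.45 W


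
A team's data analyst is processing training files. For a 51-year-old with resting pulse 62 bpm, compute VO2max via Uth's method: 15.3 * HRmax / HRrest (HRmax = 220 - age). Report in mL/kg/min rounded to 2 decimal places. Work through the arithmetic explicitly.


Step 1: HRmax = 220 - 51 = 169 bpm
Step 2: Ratio = 169 / 62 = 2.7258
Step 3: VO2max = 15.3 * 2.7258 = 41.7 mL/kg/min

41.7 mL/kg/min


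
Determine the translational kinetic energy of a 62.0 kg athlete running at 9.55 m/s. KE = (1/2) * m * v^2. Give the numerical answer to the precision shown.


KE = 0.5 * m * v^2
= 0.5 * 62.0 * 9.55^2
= 0.5 * 62.0 * 91.2025
= 2827.28 J

2827.28 J


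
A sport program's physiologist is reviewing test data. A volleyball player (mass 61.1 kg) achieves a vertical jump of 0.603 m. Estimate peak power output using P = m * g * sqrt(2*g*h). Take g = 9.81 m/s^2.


2 * g * h = 2 * 9.81 * 0.603 = 11.83086
sqrt(11.83086) = 3.439602 m/s
P = 61.1 * 9.81 * 3.439602 = 2061.67 W

2061.67 W


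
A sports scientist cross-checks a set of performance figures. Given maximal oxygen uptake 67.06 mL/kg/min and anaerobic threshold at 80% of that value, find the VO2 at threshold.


Percentage as decimal = 0.8
VO2 at AT = 67.06 * 0.8 = 53.65 mL/kg/min

53.65 mL/kg/min


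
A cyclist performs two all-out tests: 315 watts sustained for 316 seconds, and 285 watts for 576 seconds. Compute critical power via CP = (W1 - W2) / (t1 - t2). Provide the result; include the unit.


W1 = P1 * t1 = 315 * 316 = 99540 J
W2 = P2 * t2 = 285 * 576 = 164160 J
CP = (99540 - 164160) / (316 - 576)
= 248.54 W

248.54 W


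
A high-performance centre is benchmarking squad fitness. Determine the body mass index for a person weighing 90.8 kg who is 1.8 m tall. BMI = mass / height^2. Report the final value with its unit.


BMI = mass / height^2
= 90.8 / 1.8^2
= 90.8 / 3.24
= 28.02 kg/m^2

28.02 kg/m^2


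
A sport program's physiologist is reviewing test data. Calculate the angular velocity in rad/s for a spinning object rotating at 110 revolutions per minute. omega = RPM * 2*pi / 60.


omega = RPM * 2*pi / 60
= 110 * 6.28318531 / 60
= 11.519 rad/s

11.519 rad/s


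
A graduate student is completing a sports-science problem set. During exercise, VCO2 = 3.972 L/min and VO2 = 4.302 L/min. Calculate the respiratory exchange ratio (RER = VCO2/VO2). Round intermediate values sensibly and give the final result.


RER = VCO2 / VO2
= 3.972 / 4.302
= 0.9233

0.9233


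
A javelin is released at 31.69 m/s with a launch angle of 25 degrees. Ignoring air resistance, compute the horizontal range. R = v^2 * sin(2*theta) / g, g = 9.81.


Launch speed squared = 1004.2561
sin(2 * 25 deg) = 0.766044
Range = 1004.2561 * 0.766044 / 9.81
= 78.42 m

78.42 m


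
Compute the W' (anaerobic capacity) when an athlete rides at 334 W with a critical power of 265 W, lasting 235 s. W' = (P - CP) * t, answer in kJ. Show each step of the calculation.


Above-CP power = 69 W
Duration = 235 s
W' = 69 * 235 = 16215 J
Convert: 16215 / 1000 = 16.215 kJ

16.215 kJ


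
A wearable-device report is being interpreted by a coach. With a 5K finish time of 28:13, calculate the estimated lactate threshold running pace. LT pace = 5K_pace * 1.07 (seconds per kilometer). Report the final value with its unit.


Race duration = 1693 s for 5 km
Average pace = 1693 / 5 = 338.6 s/km
LT pace = 338.6 * 1.07
= 362.3 s/km

362.3 s/km


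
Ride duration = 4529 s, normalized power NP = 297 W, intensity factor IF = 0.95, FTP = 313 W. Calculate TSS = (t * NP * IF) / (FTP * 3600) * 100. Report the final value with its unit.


Numerator = 4529 * 297 * 0.95 = 1277857.35
Denominator = 313 * 3600 = 1126800
TSS = 1277857.35 / 1126800 * 100
= 113.41

113.41 TSS


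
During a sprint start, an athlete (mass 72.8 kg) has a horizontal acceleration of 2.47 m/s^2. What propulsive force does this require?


Propulsive force = mass * acceleration
= 72.8 kg * 2.47 m/s^2
= 179.82 N

179.82 N


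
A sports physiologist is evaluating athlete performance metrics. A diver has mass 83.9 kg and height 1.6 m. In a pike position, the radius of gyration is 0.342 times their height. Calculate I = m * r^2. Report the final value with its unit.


r = 0.342 * 1.6 = 0.5472 m
I = m * r^2 = 83.9 * 0.299428 = 25.122 kg*m^2

25.122 kg*m^2


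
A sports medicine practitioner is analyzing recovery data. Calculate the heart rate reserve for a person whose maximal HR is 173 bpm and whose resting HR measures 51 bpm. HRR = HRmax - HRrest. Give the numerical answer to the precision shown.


HRmax = 173 bpm
HRrest = 51 bpm
HRR = 173 - 51 = 122 bpm

122 bpm


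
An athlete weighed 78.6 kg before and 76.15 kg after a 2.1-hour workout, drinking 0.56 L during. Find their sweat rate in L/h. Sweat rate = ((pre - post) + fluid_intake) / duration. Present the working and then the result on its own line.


Body mass change = 2.45 kg
Total sweat loss = 2.45 + 0.56 = 3.01 L
Rate = 3.01 / 2.1 = 1.433 L/h

1.433 L/h


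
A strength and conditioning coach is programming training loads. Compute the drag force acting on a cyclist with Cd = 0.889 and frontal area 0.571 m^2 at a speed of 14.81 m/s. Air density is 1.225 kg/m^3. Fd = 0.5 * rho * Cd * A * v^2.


Step 1: v^2 = 219.3361
Step 2: Fd = 0.5 * 1.225 * 0.889 * 0.571 * 219.3361
= 68.195 N

68.195 N


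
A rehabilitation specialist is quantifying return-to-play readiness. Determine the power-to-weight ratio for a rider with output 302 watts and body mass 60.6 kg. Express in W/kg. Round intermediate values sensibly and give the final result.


P/W = 302 / 60.6 = 4.983 W/kg

4.983 W/kg


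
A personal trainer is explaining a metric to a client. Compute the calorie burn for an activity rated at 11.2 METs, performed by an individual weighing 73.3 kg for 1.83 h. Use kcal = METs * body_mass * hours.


Product of METs and mass = 11.2 * 73.3 = 820.96
Total kcal = 820.96 * 1.83 = 1502.36 kcal

1502.36 kcal


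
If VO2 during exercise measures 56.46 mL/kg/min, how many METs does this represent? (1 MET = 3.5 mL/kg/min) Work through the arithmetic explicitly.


METs = VO2 / 3.5 = 56.46 / 3.5 = 16.13

16.13 METs


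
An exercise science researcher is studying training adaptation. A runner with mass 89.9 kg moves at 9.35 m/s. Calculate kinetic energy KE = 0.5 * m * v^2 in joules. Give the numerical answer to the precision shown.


v^2 = 9.35^2 = 87.4225
KE = 0.5 * 89.9 * 87.4225
= 3929.64 J

3929.64 J


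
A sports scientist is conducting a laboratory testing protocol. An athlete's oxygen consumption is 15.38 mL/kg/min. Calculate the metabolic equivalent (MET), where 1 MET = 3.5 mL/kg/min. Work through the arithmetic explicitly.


MET = VO2 / 3.5
= 15.38 / 3.5
= 4.39 METs

4.39 METs


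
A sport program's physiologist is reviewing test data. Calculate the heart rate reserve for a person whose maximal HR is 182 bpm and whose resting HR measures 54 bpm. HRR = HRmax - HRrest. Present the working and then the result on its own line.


HRmax = 182 bpm
HRrest = 54 bpm
HRR = 182 - 54 = 128 bpm

128 bpm


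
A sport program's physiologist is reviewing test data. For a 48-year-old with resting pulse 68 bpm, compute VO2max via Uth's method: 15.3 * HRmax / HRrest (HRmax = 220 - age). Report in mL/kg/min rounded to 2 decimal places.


Step 1: HRmax = 220 - 48 = 172 bpm
Step 2: Ratio = 172 / 68 = 2.5294
Step 3: VO2max = 15.3 * 2.5294 = 38.7 mL/kg/min

38.7 mL/kg/min


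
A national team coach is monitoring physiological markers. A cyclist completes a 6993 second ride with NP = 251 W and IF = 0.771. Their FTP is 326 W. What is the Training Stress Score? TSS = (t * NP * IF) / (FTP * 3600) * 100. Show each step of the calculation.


t * NP * IF = 6993 * 251 * 0.771 = 1353292.353
FTP * 3600 = 1173600
TSS = (1353292.353 / 1173600) * 100 = 115.31

115.31 TSS


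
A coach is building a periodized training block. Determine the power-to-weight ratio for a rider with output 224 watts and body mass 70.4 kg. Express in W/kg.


P/W = 224 / 70.4 = 3.182 W/kg

3.182 W/kg


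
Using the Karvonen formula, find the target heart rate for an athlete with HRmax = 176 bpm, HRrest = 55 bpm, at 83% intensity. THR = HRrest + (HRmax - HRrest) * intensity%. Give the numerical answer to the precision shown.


HRR = 176 - 55 = 121
THR = 55 + 121 * 0.83
= 55 + 100.43
= 155.43 bpm

155.43 bpm


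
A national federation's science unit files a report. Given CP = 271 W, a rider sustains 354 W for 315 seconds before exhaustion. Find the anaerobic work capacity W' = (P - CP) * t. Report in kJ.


Excess power = 354 - 271 = 83 W
Work above CP = 83 * 315 = 26145 J
W' = 26.145 kJ

26.145 kJ


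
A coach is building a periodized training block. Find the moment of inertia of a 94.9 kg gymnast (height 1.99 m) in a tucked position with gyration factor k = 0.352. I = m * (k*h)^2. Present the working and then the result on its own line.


Radius of gyration = 0.352 * 1.99 = 0.70048 m
I = 94.9 * 0.70048^2
= 94.9 * 0.490672
= 46.565 kg*m^2

46.565 kg*m^2


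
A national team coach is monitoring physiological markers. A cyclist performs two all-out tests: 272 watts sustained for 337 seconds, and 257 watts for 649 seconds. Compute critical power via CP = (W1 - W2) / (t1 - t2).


W1 = P1 * t1 = 272 * 337 = 91664 J
W2 = P2 * t2 = 257 * 649 = 166793 J
CP = (91664 - 166793) / (337 - 649)
= 240.8 W

240.8 W


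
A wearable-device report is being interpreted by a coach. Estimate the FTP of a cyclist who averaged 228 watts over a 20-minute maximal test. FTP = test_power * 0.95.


FTP = 228 * 0.95 = 216.6 W

216.6 W


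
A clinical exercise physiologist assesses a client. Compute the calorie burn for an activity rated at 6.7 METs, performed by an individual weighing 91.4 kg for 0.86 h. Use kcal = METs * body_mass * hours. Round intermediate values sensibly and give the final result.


Product of METs and mass = 6.7 * 91.4 = 612.38
Total kcal = 612.38 * 0.86 = 526.65 kcal

526.65 kcal


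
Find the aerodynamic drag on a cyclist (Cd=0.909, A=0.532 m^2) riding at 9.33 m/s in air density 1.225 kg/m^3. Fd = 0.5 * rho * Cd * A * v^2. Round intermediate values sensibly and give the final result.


Fd = 0.5 * 1.225 * 0.909 * 0.532 * 9.33^2
= 0.5 * 1.225 * 0.909 * 0.532 * 87.0489
= 25.784 N

25.784 N


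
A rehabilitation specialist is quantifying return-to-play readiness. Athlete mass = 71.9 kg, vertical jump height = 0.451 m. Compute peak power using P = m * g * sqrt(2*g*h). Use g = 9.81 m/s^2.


sqrt(2 * 9.81 * 0.451) = sqrt(8.84862) = 2.974663 m/s
P = 71.9 * 9.81 * 2.974663
= 2098.15 W

2098.15 W


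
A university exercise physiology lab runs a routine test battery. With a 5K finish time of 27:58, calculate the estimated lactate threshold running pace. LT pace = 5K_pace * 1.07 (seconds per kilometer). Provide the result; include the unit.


Race duration = 1678 s for 5 km
Average pace = 1678 / 5 = 335.6 s/km
LT pace = 335.6 * 1.07
= 359.09 s/km

359.09 s/km


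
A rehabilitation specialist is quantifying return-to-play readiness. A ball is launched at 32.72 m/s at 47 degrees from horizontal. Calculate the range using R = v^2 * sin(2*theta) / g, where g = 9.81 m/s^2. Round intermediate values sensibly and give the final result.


sin(2 * 47) = sin(94) = 0.997564
v^2 = 32.72^2 = 1070.5984
R = 1070.5984 * 0.997564 / 9.81
= 108.868 m

108.868 m


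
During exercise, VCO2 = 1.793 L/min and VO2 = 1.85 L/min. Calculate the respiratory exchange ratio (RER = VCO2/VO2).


RER = VCO2 / VO2
= 1.793 / 1.85
= 0.9692

0.9692


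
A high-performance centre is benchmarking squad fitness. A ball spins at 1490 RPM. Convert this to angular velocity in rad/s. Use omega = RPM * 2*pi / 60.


omega = 1490 * 2 * pi / 60
= 1490 * 6.28318531 / 60
= 9361.946 / 60
= 156.032 rad/s

156.032 rad/s


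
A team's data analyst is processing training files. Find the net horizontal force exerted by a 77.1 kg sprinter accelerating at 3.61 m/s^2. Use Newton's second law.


Newton's second law: F = m * a
F = 77.1 * 3.61 = 278.33 N

278.33 N


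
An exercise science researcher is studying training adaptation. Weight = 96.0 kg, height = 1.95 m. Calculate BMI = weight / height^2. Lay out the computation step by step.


height^2 = 1.95^2 = 3.8025
BMI = 96.0 / 3.8025 = 25.25 kg/m^2

25.25 kg/m^2


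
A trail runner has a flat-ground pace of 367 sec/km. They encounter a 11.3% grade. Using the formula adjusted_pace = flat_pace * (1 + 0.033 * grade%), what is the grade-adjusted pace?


Grade factor = 1 + 0.033 * 11.3 = 1.3729
Adjusted = 367 * 1.3729 = 503.85 sec/km

503.85 s/km


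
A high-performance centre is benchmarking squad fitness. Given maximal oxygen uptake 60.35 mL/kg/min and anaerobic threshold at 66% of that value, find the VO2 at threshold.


Percentage as decimal = 0.66
VO2 at AT = 60.35 * 0.66 = 39.83 mL/kg/min

39.83 mL/kg/min


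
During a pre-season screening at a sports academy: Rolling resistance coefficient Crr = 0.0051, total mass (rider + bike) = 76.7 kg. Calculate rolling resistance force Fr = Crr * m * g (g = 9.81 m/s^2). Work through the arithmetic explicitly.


Fr = Crr * m * g
= 0.0051 * 76.7 * 9.81
= 3.837 N

3.837 N


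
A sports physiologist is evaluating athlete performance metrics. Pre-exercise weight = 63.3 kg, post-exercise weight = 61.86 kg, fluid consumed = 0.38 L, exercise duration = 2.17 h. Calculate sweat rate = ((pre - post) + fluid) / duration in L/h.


Weight loss = 63.3 - 61.86 = 1.44 kg (approx L)
Total sweat = 1.44 + 0.38 = 1.82 L
Sweat rate = 1.82 / 2.17 = 0.839 L/h

0.839 L/h


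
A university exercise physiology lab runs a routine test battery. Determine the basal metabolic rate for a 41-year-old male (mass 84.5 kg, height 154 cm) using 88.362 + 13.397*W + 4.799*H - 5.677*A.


BMR = 88.362 + 13.397*84.5 + 4.799*154 - 5.677*41
= 1726.7 kcal/day

1726.7 kcal/day


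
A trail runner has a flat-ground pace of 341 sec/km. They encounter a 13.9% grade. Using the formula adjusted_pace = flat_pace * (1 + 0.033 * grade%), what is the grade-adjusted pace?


Grade factor = 1 + 0.033 * 13.9 = 1.4587
Adjusted = 341 * 1.4587 = 497.42 sec/km

497.42 s/km
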